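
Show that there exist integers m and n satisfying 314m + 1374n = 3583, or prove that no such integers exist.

Both 314 and 1374 are divisible by gcd(314, 1374) = 2, hence so is any combination 314m + 1374n.
But 3583 = 2·1791 + 1, so 2 ∤ 3583.
Hence no integers m, n satisfy the equation.

No such integers exist.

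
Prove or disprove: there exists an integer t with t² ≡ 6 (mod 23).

t = 11 works: 11² = 121, and 121 − 6 = 115 = 5·23.

t = 11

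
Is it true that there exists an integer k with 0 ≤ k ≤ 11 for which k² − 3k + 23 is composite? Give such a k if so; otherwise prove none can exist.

k = 2

At k = 2: 2² − 3·2 + 23 = 21 = 3·7, which is composite.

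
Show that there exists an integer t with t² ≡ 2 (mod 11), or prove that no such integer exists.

No such integer exists.

Since (11 − t)² ≡ t² (mod 11), it suffices to square t = 0, 1, …, 5: the residues are 0, 1, 4, 9, 5, 3.
So the quadratic residues mod 11 are {0, 1, 3, 4, 5, 9}, and 2 is not among them.
Therefore t² ≡ 2 (mod 11) has no solution.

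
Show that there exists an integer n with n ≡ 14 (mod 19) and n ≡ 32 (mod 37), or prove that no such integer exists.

The moduli 19 and 37 are coprime, so by the Chinese Remainder Theorem a unique solution modulo 703 exists.
Write n = 14 + 19t and require 14 + 19t ≡ 32 (mod 37), i.e. 19t ≡ 18 (mod 37).
Since 19·2 = 38 = 1·37 + 1, the inverse of 19 mod 37 is 2.
Multiplying by 2: t ≡ 2·18 = 36 (mod 37).
With t = 36: n = 14 + 19·36 = 698.
Check: 698 mod 19 = 14, 698 mod 37 = 32. ✓

n = 698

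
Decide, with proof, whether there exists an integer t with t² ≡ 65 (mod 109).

Apply Euler's criterion with the prime 109: 65 is a quadratic residue iff 65^54 ≡ 1 (mod 109), and a non-residue iff it is ≡ −1.
Squaring successively (mod 109): 65^2 = 4225 ≡ 83; 65^4 ≡ 83² = 6889 ≡ 22; 65^8 ≡ 22² = 484 ≡ 48; 65^16 ≡ 48² = 2304 ≡ 15; 65^32 ≡ 15² = 225 ≡ 7.
Since 54 = 32 + 16 + 4 + 2, 65^54 ≡ 7 · 15 · 22 · 83; multiplying out mod 109: 7·15 = 105 ≡ 105, then 105·22 = 2310 ≡ 21, then 21·83 = 1743 ≡ 108. Thus 65^54 ≡ 108 ≡ −1 (mod 109).
The value −1 means 65 is a non-residue modulo 109, so t² ≡ 65 (mod 109) is impossible.

There is no such integer.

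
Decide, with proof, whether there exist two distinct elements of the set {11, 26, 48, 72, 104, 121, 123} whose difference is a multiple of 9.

Reduce each element modulo 9: 11↦2, 26↦8, 48↦3, 72↦0, 104↦5, 121↦4, 123↦6.
These 7 residues are pairwise different, hence no difference of two elements is divisible by 9.

No, no such pair exists.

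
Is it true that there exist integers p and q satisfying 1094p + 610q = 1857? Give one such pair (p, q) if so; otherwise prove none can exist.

No such integers exist.

Both 1094 and 610 are divisible by gcd(1094, 610) = 2, hence so is any combination 1094p + 610q.
However 1857 leaves remainder 1 on division by 2.
Hence no integers p, q satisfy the equation.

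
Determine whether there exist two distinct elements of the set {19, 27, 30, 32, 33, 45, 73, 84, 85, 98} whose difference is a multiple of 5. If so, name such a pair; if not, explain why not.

Both 19 and 84 leave remainder 4 on division by 5; their difference 65 = 13·5 is a multiple of 5.

19 and 84 are such a pair.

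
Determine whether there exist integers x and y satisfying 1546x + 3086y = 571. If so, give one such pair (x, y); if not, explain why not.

Both 1546 and 3086 are divisible by gcd(1546, 3086) = 2, hence so is any combination 1546x + 3086y.
However 571 leaves remainder 1 on division by 2.
So the equation is unsolvable over ℤ.

No, no such integers exist.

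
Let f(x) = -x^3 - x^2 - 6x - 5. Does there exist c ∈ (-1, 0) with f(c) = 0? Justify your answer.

Such a root exists.

f(-1) = 1 and f(0) = -5, which have opposite signs.
As a polynomial, f is continuous on every closed interval.
So by the Intermediate Value Theorem there is a c strictly between -1 and 0 with f(c) = 0.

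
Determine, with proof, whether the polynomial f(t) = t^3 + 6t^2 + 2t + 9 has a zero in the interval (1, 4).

No.

The endpoint values f(1) = 18 and f(4) = 177 are both positive. Claim: f(t) > 0 for every t in (1, 4).
Substitute t = 1 + u, where 0 < u < 3 on the interval. Expanding, f(1 + u) = u^3 + 9u^2 + 17u + 18.
All 4 nonzero coefficients of this polynomial in u are positive; hence for u > 0 the value is a sum of positive terms (the constant 18 among them).
So f is strictly positive on (1, 4); no root exists in the interval.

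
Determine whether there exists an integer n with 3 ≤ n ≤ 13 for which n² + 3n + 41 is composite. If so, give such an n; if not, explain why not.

At n = 4: 4² + 3·4 + 41 = 69 = 3·23, which is composite.

n = 4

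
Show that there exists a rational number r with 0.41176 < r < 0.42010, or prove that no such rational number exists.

Scale by 12: the interval becomes (4.94112, 5.04120), which contains the integer 5.
Hence 5/12 is a rational number with 0.41176 < 5/12 < 0.42010.

r = 5/12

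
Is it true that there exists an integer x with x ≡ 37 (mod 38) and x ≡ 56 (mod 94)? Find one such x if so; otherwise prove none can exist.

Both moduli are multiples of 2 = gcd(38, 94), so any solution would satisfy x ≡ 37 and x ≡ 56 modulo 2 simultaneously.
But 37 mod 2 = 1 while 56 mod 2 = 0, a contradiction.
Therefore no such x exists.

No such integer exists.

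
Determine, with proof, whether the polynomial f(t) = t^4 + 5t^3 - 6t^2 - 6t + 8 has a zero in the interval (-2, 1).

Yes, f has a root in the interval.

f(-2) = -28 and f(1) = 2, which have opposite signs.
Since f is a polynomial it is continuous on [-2, 1].
By the Intermediate Value Theorem f must vanish at some point of (-2, 1).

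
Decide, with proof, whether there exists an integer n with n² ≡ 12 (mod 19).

Since (19 − n)² ≡ n² (mod 19), it suffices to square n = 0, 1, …, 9: the residues are 0, 1, 4, 9, 16, 6, 17, 11, 7, 5.
The set of squares mod 19 is therefore {0, 1, 4, 5, 6, 7, 9, 11, 16, 17}, which does not contain 12.
Therefore n² ≡ 12 (mod 19) has no solution.

No such integer exists.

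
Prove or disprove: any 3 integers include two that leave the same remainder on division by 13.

Take the 3 consecutive integers 39, 40, 41: their residues mod 13 are all distinct because 3 ≤ 13.
Hence this collection has no pair with equal remainders mod 13, disproving the claim.

No, the set {39, 40, 41} is a counterexample.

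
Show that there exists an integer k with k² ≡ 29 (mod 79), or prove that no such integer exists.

No, no such integer exists.

Apply Euler's criterion with the prime 79: 29 is a quadratic residue iff 29^39 ≡ 1 (mod 79), and a non-residue iff it is ≡ −1.
Repeated squaring mod 79: 29^2 = 841 ≡ 51; 29^4 ≡ 51² = 2601 ≡ 73; 29^8 ≡ 73² = 5329 ≡ 36; 29^16 ≡ 36² = 1296 ≡ 32; 29^32 ≡ 32² = 1024 ≡ 76.
Since 39 = 32 + 4 + 2 + 1, 29^39 ≡ 76 · 73 · 51 · 29; multiplying out mod 79: 76·73 = 5548 ≡ 18, then 18·51 = 918 ≡ 49, then 49·29 = 1421 ≡ 78. Thus 29^39 ≡ 78 ≡ −1 (mod 79).
By Euler's criterion 29 is a quadratic non-residue mod 79: no k satisfies k² ≡ 29 (mod 79).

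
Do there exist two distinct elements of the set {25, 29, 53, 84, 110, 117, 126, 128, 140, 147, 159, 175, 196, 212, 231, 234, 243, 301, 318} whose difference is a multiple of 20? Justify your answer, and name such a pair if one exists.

No, no such pair exists.

Residues mod 20: 25↦5, 29↦9, 53↦13, 84↦4, 110↦10, 117↦17, 126↦6, 128↦8, 140↦0, 147↦7, 159↦19, 175↦15, 196↦16, 212↦12, 231↦11, 234↦14, 243↦3, 301↦1, 318↦18.
All 19 residues are distinct, so no two elements differ by a multiple of 20.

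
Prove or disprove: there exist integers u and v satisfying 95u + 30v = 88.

Both 95 and 30 are divisible by gcd(95, 30) = 5, hence so is any combination 95u + 30v.
But 88 is not a multiple of 5 (it leaves remainder 3).
Hence no integers u, v satisfy the equation.

There are no such integers.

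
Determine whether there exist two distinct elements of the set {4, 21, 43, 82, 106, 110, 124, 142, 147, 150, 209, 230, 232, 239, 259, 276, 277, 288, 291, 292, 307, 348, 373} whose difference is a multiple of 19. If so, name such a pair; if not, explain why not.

4 and 232 are such a pair.

Reduce each element mod 19: 4↦4, 21↦2, 43↦5, 82↦6, 106↦11, 110↦15, 124↦10, 142↦9, 147↦14, 150↦17, 209↦0, 230↦2, 232↦4, 239↦11, 259↦12, 276↦10, 277↦11, 288↦3, 291↦6, 292↦7, 307↦3, 348↦6, 373↦12. The residue 4 repeats (at 4 and 232), and 232 − 4 = 228 = 12·19.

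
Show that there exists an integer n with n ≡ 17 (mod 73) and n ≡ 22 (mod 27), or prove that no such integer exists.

gcd(73, 27) = 1, so the Chinese Remainder Theorem guarantees exactly one residue class mod 1971 satisfying both.
Any solution of the first congruence is n = 17 + 73t; substituting into the second, 73t ≡ 22 − 17 ≡ 5 (mod 27).
73 ≡ 19 (mod 27), so this reads 19t ≡ 5 (mod 27). Note 19·10 = 190 ≡ 1 (mod 27) (as 190 − 1 = 7·27), so 19⁻¹ ≡ 10.
Therefore t ≡ 10·5 = 50 ≡ 23 (mod 27).
With t = 23: n = 17 + 73·23 = 1696.
Verify: 1696 = 23·73 + 17 and 1696 = 62·27 + 22. ✓

n = 1696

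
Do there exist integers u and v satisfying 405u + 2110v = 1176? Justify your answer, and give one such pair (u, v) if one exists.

gcd(405, 2110) = 5, so every integer of the form 405u + 2110v is a multiple of 5.
However 1176 leaves remainder 1 on division by 5.
Hence no integers u, v satisfy the equation.

No, no such integers exist.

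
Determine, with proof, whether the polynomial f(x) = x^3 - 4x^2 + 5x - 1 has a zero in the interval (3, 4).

f(3) = 5 and f(4) = 19, both positive, so a sign-change argument is unavailable; we show f keeps this sign on the whole interval.
Shift to the endpoint 3: with x = 3 + u (0 < u < 1), one computes f(3 + u) = u^3 + 5u^2 + 8u + 5.
The nonzero coefficients here are all positive, so for u > 0 every term is positive (or zero), and the constant term 5 is strictly positive.
Therefore f(x) > 0 throughout (3, 4), and f has no zero there.

No such root exists.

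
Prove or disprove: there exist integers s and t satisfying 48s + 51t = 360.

Since gcd(48, 51) = 3 and 360 = 3·120, Bézout's identity guarantees a solution.
Dividing through by 3 reduces the equation to 16s + 17t = 120.
Euclidean algorithm: 17 = 1·16 + 1, 16 = 16·1 + 0.
Unwinding: 1 = 17 − 1·16, i.e. 16·(-1) + 17·1 = 1.
Scaling by 120 gives the particular solution (s, t) = (-120, 120).
Shifting by a multiple of (17, −16) keeps it a solution: s = -120 + 8·17 = 16, t = 120 − 8·16 = -8.
Check: 48·16 + 51·(-8) = 768 − 408 = 360. ✓

s = 16, t = -8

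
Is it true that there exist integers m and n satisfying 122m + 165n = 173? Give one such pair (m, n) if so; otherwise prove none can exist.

122 and 165 are coprime, so 122m + 165n ranges over all of ℤ.
Run the Euclidean algorithm on 165 and 122: 165 = 1·122 + 43, 122 = 2·43 + 36, 43 = 1·36 + 7, 36 = 5·7 + 1, 7 = 7·1 + 0.
Unwinding: 1 = 36 − 5·7 = 36 − 5·(43 − 1·36) = −5·43 + 6·36 = −5·43 + 6·(122 − 2·43) = 6·122 − 17·43 = 6·122 − 17·(165 − 1·122) = −17·165 + 23·122, i.e. 122·23 + 165·(-17) = 1.
Scaling by 173 gives the particular solution (m, n) = (3979, -2941).
Subtracting 24·165 from m and adding 24·122 to n gives the tidier solution (19, -13).
Indeed 122·19 + 165·(-13) = 2318 − 2145 = 173.

m = 19, n = -13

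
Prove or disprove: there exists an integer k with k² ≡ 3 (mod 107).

k = 89

k = 89 works: 89² = 7921, and 7921 − 3 = 7918 = 74·107.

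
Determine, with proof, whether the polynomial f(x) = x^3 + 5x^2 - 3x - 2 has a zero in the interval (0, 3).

f(0) = -2 and f(3) = 61, which have opposite signs.
f is continuous everywhere (it is a polynomial), in particular on [0, 3].
By the Intermediate Value Theorem f must vanish at some point of (0, 3).

Yes, f has a root in the interval.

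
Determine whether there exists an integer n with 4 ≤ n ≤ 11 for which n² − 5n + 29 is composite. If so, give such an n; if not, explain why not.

n = 11

At n = 11: 11² − 5·11 + 29 = 95 = 5·19, which is composite.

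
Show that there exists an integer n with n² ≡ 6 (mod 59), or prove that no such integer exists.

No, no such integer exists.

59 is prime, so by Euler's criterion 6 is a square mod 59 iff 6^((59−1)/2) = 6^29 ≡ 1 (mod 59).
Squaring successively (mod 59): 6^2 = 36 ≡ 36; 6^4 ≡ 36² = 1296 ≡ 57; 6^8 ≡ 57² = 3249 ≡ 4; 6^16 ≡ 4² = 16 ≡ 16.
Since 29 = 16 + 8 + 4 + 1, 6^29 ≡ 16 · 4 · 57 · 6; multiplying out mod 59: 16·4 = 64 ≡ 5, then 5·57 = 285 ≡ 49, then 49·6 = 294 ≡ 58. Thus 6^29 ≡ 58 ≡ −1 (mod 59).
By Euler's criterion 6 is a quadratic non-residue mod 59: no n satisfies n² ≡ 6 (mod 59).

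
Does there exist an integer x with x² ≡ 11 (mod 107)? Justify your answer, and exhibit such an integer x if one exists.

x = 92 works: 92² = 8464, and 8464 − 11 = 8453 = 79·107.

x = 92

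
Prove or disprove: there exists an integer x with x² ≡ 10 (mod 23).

23 is prime, so by Euler's criterion 10 is a square mod 23 iff 10^((23−1)/2) = 10^11 ≡ 1 (mod 23).
Squaring successively (mod 23): 10^2 = 100 ≡ 8; 10^4 ≡ 8² = 64 ≡ 18; 10^8 ≡ 18² = 324 ≡ 2.
Since 11 = 8 + 2 + 1, 10^11 ≡ 2 · 8 · 10; multiplying out mod 23: 2·8 = 16 ≡ 16, then 16·10 = 160 ≡ 22. Thus 10^11 ≡ 22 ≡ −1 (mod 23).
By Euler's criterion 10 is a quadratic non-residue mod 23: no x satisfies x² ≡ 10 (mod 23).

No, no such integer exists.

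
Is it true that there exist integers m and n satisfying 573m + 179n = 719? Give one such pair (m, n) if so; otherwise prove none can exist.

m = 15, n = -44

573 and 179 are coprime, so 573m + 179n ranges over all of ℤ.
Euclidean algorithm: 573 = 3·179 + 36, 179 = 4·36 + 35, 36 = 1·35 + 1, 35 = 35·1 + 0.
Working back up the chain: 1 = 36 − 1·35 = 36 − (179 − 4·36) = −179 + 5·36 = −179 + 5·(573 − 3·179) = 5·573 − 16·179. So 573·5 + 179·(-16) = 1.
Times 719: 573·3595 + 179·(-11504) = 719, so (3595, -11504) solves it.
The general solution is m = 3595 + 179k, n = -11504 − 573k; taking k = -20 gives the smaller pair m = 15, n = -44.
Indeed 573·15 + 179·(-44) = 8595 − 7876 = 719.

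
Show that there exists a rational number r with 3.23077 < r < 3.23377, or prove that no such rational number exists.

Look for a denominator N such that an integer falls strictly between N·3.23077 and N·3.23377. N = 30 works: 30·3.23077 = 96.92310 < 97 < 97.01310 = 30·3.23377.
Hence 97/30 is a rational number with 3.23077 < 97/30 < 3.23377.

r = 97/30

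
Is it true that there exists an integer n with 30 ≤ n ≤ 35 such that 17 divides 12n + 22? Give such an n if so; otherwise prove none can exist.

n = 35

At n = 35 we get 12·35 + 22 = 442, and 442 = 17·26.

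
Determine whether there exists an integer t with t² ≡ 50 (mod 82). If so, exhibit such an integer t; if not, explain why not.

t = 44

t = 44 works: 44² = 1936, and 1936 − 50 = 1886 = 23·82.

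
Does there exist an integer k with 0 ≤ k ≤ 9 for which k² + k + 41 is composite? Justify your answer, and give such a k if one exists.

No, no such integer k in that range exists.

The values for k = 0, 1, …, 9 are 41, 43, 47, 53, 61, 71, 83, 97, 113, 131, and each of these is prime.
So no value in the range makes the expression composite.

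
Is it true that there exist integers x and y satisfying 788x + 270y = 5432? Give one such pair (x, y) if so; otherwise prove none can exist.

Since gcd(788, 270) = 2 and 5432 = 2·2716, Bézout's identity guarantees a solution.
Dividing through by 2 reduces the equation to 394x + 135y = 2716.
Euclidean algorithm: 394 = 2·135 + 124, 135 = 1·124 + 11, 124 = 11·11 + 3, 11 = 3·3 + 2, 3 = 1·2 + 1, 2 = 2·1 + 0.
Back-substituting, 1 = 3 − 1·2 = 3 − (11 − 3·3) = −11 + 4·3 = −11 + 4·(124 − 11·11) = 4·124 − 45·11 = 4·124 − 45·(135 − 1·124) = −45·135 + 49·124 = −45·135 + 49·(394 − 2·135) = 49·394 − 143·135; that is, 394·49 + 135·(-143) = 1.
Multiplying through by 2716: x = 49·2716 = 133084, y = (-143)·2716 = -388388 is a solution.
The general solution is x = 133084 + 135k, y = -388388 − 394k; taking k = -985 gives the smaller pair x = 109, y = -298.
Check: 788·109 + 270·(-298) = 85892 − 80460 = 5432. ✓

x = 109, y = -298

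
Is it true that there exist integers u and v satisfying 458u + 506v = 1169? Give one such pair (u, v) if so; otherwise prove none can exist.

There are no such integers.

gcd(458, 506) = 2, so every integer of the form 458u + 506v is a multiple of 2.
But 1169 = 2·584 + 1, so 2 ∤ 1169.
So the equation is unsolvable over ℤ.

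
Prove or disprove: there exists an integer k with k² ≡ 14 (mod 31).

Take k = 18. Then 18² = 324 = 10·31 + 14, so 18² ≡ 14 (mod 31).

k = 18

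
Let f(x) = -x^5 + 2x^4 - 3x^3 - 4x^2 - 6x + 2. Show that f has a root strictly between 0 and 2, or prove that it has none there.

Such a root exists.

f(0) = 2 and f(2) = -50, which have opposite signs.
f is continuous everywhere (it is a polynomial), in particular on [0, 2].
By the Intermediate Value Theorem f must vanish at some point of (0, 2).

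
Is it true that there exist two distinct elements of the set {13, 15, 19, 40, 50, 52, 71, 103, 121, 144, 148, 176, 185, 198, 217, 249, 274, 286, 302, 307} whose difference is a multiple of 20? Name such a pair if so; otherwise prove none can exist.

Two integers differ by a multiple of 20 exactly when they have the same residue mod 20. The residues are 13↦13, 15↦15, 19↦19, 40↦0, 50↦10, 52↦12, 71↦11, 103↦3, 121↦1, 144↦4, 148↦8, 176↦16, 185↦5, 198↦18, 217↦17, 249↦9, 274↦14, 286↦6, 302↦2, 307↦7.
No residue repeats among the 20 elements, so no pair has difference ≡ 0 (mod 20).

No, no such pair exists.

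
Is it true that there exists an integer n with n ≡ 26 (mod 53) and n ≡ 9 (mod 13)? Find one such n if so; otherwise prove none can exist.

n = 503

gcd(53, 13) = 1, so the Chinese Remainder Theorem guarantees exactly one residue class mod 689 satisfying both.
Any solution of the first congruence is n = 26 + 53t; substituting into the second, 53t ≡ 9 − 26 ≡ 9 (mod 13).
53 ≡ 1 (mod 13), so this reads 1t ≡ 9 (mod 13). So t ≡ 9 (mod 13).
With t = 9: n = 26 + 53·9 = 503.
Indeed 503 ≡ 26 (mod 53) and 503 ≡ 9 (mod 13).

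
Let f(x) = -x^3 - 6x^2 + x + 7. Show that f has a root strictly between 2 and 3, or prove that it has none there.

No.

f(2) = -23 and f(3) = -71, both negative, so a sign-change argument is unavailable; we show f keeps this sign on the whole interval.
Shift to the endpoint 2: with x = 2 + u (0 < u < 1), one computes f(2 + u) = -u^3 - 12u^2 - 35u - 23.
All 4 nonzero coefficients of this polynomial in u are negative; hence for u > 0 the value is a sum of negative terms (the constant -23 among them).
So f is strictly negative on (2, 3); no root exists in the interval.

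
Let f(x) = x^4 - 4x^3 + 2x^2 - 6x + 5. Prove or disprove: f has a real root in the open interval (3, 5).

Yes, f has a root in the interval.

f(3) = -22 and f(5) = 150, which have opposite signs.
f is continuous everywhere (it is a polynomial), in particular on [3, 5].
By the Intermediate Value Theorem f must vanish at some point of (3, 5).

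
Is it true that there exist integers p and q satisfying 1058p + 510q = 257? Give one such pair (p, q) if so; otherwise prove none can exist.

No, no such integers exist.

Both 1058 and 510 are divisible by gcd(1058, 510) = 2, hence so is any combination 1058p + 510q.
But 257 = 2·128 + 1, so 2 ∤ 257.
Hence no integers p, q satisfy the equation.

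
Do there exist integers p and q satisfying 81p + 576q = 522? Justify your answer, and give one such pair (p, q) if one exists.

gcd(81, 576) = 9, and 9 divides 522, so integer solutions exist.
Dividing through by 9 reduces the equation to 9p + 64q = 58.
Dividing repeatedly: 64 = 7·9 + 1, 9 = 9·1 + 0.
Working back up the chain: 1 = 64 − 7·9. So 9·(-7) + 64·1 = 1.
Multiplying through by 58: p = (-7)·58 = -406, q = 1·58 = 58 is a solution.
Adding 7·64 to p and subtracting 7·9 from q gives the tidier solution (42, -5).
Check: 81·42 + 576·(-5) = 3402 − 2880 = 522. ✓

p = 42, q = -5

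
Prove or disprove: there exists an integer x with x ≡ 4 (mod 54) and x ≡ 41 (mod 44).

Reduce both congruences modulo 2, which divides 54 and 44: they say x ≡ 4 (mod 2) and x ≡ 41 (mod 2).
But 4 mod 2 = 0 while 41 mod 2 = 1, a contradiction.
Therefore no such x exists.

No, no such integer exists.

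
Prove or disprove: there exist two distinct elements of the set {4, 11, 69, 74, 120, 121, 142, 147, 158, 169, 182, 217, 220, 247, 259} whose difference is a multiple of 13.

Both 4 and 69 leave remainder 4 on division by 13; their difference 65 = 5·13 is a multiple of 13.

4 and 69 are such a pair.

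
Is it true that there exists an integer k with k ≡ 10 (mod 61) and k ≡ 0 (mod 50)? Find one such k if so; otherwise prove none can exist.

k = 2450

gcd(61, 50) = 1, so the Chinese Remainder Theorem guarantees exactly one residue class mod 3050 satisfying both.
Any solution of the first congruence is k = 10 + 61t; substituting into the second, 61t ≡ 0 − 10 ≡ 40 (mod 50).
61 ≡ 11 (mod 50), so this reads 11t ≡ 40 (mod 50). To invert 11 modulo 50: 50 = 4·11 + 6, 11 = 1·6 + 5, 6 = 1·5 + 1, 5 = 5·1 + 0, and unwinding, 1 = 6 − 1·5 = 6 − (11 − 1·6) = −11 + 2·6 = −11 + 2·(50 − 4·11) = 2·50 − 9·11. Thus 11⁻¹ ≡ -9 ≡ 41 (mod 50).
Therefore t ≡ 41·40 = 1640 ≡ 40 (mod 50).
Taking t = 40 gives k = 10 + 61·40 = 2450.
Indeed 2450 ≡ 10 (mod 61) and 2450 ≡ 0 (mod 50).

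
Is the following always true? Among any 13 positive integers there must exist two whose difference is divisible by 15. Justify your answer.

Try 13 consecutive integers, 22, 23, …, 34. Their remainders mod 15 are 7, 8, 9, 10, 11, 12, 13, 14, 0, 1, 2, 3, 4 — pairwise different, as any 13 ≤ 15 consecutive integers have distinct residues.
Any two of them differ by at most 12 < 15 and by at least 1, so no difference is a multiple of 15.

No; for instance {22, 23, 24, 25, 26, 27, 28, 29, 30, 31, 32, 33, 34} is a counterexample.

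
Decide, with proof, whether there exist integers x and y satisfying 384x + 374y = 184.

Since gcd(384, 374) = 2 and 184 = 2·92, Bézout's identity guarantees a solution.
Dividing through by 2 reduces the equation to 192x + 187y = 92.
Dividing repeatedly: 192 = 1·187 + 5, 187 = 37·5 + 2, 5 = 2·2 + 1, 2 = 2·1 + 0.
Working back up the chain: 1 = 5 − 2·2 = 5 − 2·(187 − 37·5) = −2·187 + 75·5 = −2·187 + 75·(192 − 1·187) = 75·192 − 77·187. So 192·75 + 187·(-77) = 1.
Scaling by 92 gives the particular solution (x, y) = (6900, -7084).
The general solution is x = 6900 + 187k, y = -7084 − 192k; taking k = -36 gives the smaller pair x = 168, y = -172.
Check: 384·168 + 374·(-172) = 64512 − 64328 = 184. ✓

x = 168, y = -172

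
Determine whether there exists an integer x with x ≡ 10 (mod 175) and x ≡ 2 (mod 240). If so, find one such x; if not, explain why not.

Reduce both congruences modulo 5, which divides 175 and 240: they say x ≡ 10 (mod 5) and x ≡ 2 (mod 5).
But 10 mod 5 = 0 while 2 mod 5 = 2, a contradiction.
So no integer satisfies both congruences.

No such integer exists.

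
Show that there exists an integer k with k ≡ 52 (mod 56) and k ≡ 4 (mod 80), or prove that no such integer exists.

Here gcd(56, 80) = 8, and both 52 and 4 leave remainder 4 mod 8, so the system is consistent.
Step through k = 52, 52 + 56, 52 + 2·56, …: the values 52, 108, 164 reduce mod 80 to 52, 28, 4. The value 164 hits 4.
Indeed 164 ≡ 52 (mod 56) and 164 ≡ 4 (mod 80).

k = 164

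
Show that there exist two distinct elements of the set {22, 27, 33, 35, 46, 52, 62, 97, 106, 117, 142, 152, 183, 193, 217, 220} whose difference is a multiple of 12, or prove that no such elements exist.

The pair (22, 46) works.

Both 22 and 46 leave remainder 10 on division by 12; their difference 24 = 2·12 is a multiple of 12.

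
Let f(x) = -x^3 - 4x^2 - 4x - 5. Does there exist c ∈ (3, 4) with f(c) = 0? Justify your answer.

No.

The endpoint values f(3) = -80 and f(4) = -149 are both negative. Claim: f(x) < 0 for every x in (3, 4).
Substitute x = 3 + u, where 0 < u < 1 on the interval. Expanding, f(3 + u) = -u^3 - 13u^2 - 55u - 80.
All 4 nonzero coefficients of this polynomial in u are negative; hence for u > 0 the value is a sum of negative terms (the constant -80 among them).
So f is strictly negative on (3, 4); no root exists in the interval.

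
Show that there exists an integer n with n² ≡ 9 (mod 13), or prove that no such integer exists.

Take n = 3. Then 3² = 9, and since 0 ≤ 9 < 13 this is already reduced: 3² ≡ 9 (mod 13).

n = 3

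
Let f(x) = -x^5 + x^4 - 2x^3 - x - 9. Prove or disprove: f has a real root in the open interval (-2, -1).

f(-2) = 57 and f(-1) = -4, which have opposite signs.
Since f is a polynomial it is continuous on [-2, -1].
By the Intermediate Value Theorem, f takes the value 0 somewhere in the open interval.

Such a root exists.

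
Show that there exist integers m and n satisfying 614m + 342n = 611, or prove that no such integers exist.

No, no such integers exist.

Both 614 and 342 are divisible by gcd(614, 342) = 2, hence so is any combination 614m + 342n.
But 611 = 2·305 + 1, so 2 ∤ 611.
So the equation is unsolvable over ℤ.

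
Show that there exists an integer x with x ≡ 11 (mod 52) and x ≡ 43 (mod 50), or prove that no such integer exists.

gcd(52, 50) = 2. A simultaneous solution exists iff 11 ≡ 43 (mod 2); here 11 mod 2 = 1 = 43 mod 2, so it does.
Write x = 11 + 52t. Then 52t ≡ 43 − 11 ≡ 32 (mod 50); dividing through by 2 gives 26t ≡ 16 (mod 25).
26 ≡ 1 (mod 25), so this reads 1t ≡ 16 (mod 25). So t ≡ 16 (mod 25).
Then x = 11 + 52·16 = 843.
Check: 843 mod 52 = 11, 843 mod 50 = 43. ✓

x = 843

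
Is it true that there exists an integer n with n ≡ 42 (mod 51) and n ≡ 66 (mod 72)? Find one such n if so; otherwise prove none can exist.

Here gcd(51, 72) = 3, and both 42 and 66 leave remainder 0 mod 3, so the system is consistent.
Write n = 42 + 51t. Then 51t ≡ 66 − 42 ≡ 24 (mod 72); dividing through by 3 gives 17t ≡ 8 (mod 24).
Invert 17 mod 24 by the Euclidean algorithm: 24 = 1·17 + 7, 17 = 2·7 + 3, 7 = 2·3 + 1, 3 = 3·1 + 0; back-substituting, 1 = 7 − 2·3 = 7 − 2·(17 − 2·7) = −2·17 + 5·7 = −2·17 + 5·(24 − 1·17) = 5·24 − 7·17. Hence 17·(-7) ≡ 1, so 17⁻¹ ≡ -7 ≡ 17 (mod 24).
Multiplying by 17: t ≡ 17·8 = 136 ≡ 16 (mod 24).
Then n = 42 + 51·16 = 858.
Indeed 858 ≡ 42 (mod 51) and 858 ≡ 66 (mod 72).

n = 858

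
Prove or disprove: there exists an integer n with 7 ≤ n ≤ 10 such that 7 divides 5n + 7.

n = 7

n = 7 works, since 5·7 + 7 = 42 = 6·7.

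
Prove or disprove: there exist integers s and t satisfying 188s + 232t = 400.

Every value of 188s + 232t is a multiple of gcd(188, 232) = 4; since 4 ∣ 400, solutions exist.
Dividing through by 4 reduces the equation to 47s + 58t = 100.
Run the Euclidean algorithm on 58 and 47: 58 = 1·47 + 11, 47 = 4·11 + 3, 11 = 3·3 + 2, 3 = 1·2 + 1, 2 = 2·1 + 0.
Working back up the chain: 1 = 3 − 1·2 = 3 − (11 − 3·3) = −11 + 4·3 = −11 + 4·(47 − 4·11) = 4·47 − 17·11 = 4·47 − 17·(58 − 1·47) = −17·58 + 21·47. So 47·21 + 58·(-17) = 1.
Times 100: 47·2100 + 58·(-1700) = 100, so (2100, -1700) solves it.
Shifting by a multiple of (58, −47) keeps it a solution: s = 2100 − 36·58 = 12, t = -1700 + 36·47 = -8.
Indeed 188·12 + 232·(-8) = 2256 − 1856 = 400.

s = 12, t = -8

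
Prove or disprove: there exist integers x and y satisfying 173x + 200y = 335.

173 and 200 are coprime, so 173x + 200y ranges over all of ℤ.
Run the Euclidean algorithm on 200 and 173: 200 = 1·173 + 27, 173 = 6·27 + 11, 27 = 2·11 + 5, 11 = 2·5 + 1, 5 = 5·1 + 0.
Back-substituting, 1 = 11 − 2·5 = 11 − 2·(27 − 2·11) = −2·27 + 5·11 = −2·27 + 5·(173 − 6·27) = 5·173 − 32·27 = 5·173 − 32·(200 − 1·173) = −32·200 + 37·173; that is, 173·37 + 200·(-32) = 1.
Multiplying through by 335: x = 37·335 = 12395, y = (-32)·335 = -10720 is a solution.
Shifting by a multiple of (200, −173) keeps it a solution: x = 12395 − 61·200 = 195, y = -10720 + 61·173 = -167.
Check: 173·195 + 200·(-167) = 33735 − 33400 = 335. ✓

x = 195, y = -167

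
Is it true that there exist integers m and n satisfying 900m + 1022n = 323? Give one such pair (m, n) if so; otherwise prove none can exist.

No such integers exist.

gcd(900, 1022) = 2, so every integer of the form 900m + 1022n is a multiple of 2.
But 323 is not a multiple of 2 (it leaves remainder 1).
So the equation is unsolvable over ℤ.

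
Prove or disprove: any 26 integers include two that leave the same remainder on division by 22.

Yes.

There are exactly 22 possible remainders on division by 22.
Placing 26 integers into 22 classes, some class receives at least two — say a and b.
That is, a and b leave the same remainder on division by 22, as claimed.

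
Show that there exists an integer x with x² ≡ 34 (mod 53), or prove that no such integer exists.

No such integer exists.

53 is prime, so by Euler's criterion 34 is a square mod 53 iff 34^((53−1)/2) = 34^26 ≡ 1 (mod 53).
Squaring successively (mod 53): 34^2 = 1156 ≡ 43; 34^4 ≡ 43² = 1849 ≡ 47; 34^8 ≡ 47² = 2209 ≡ 36; 34^16 ≡ 36² = 1296 ≡ 24.
Since 26 = 16 + 8 + 2, 34^26 ≡ 24 · 36 · 43; multiplying out mod 53: 24·36 = 864 ≡ 16, then 16·43 = 688 ≡ 52. Thus 34^26 ≡ 52 ≡ −1 (mod 53).
By Euler's criterion 34 is a quadratic non-residue mod 53: no x satisfies x² ≡ 34 (mod 53).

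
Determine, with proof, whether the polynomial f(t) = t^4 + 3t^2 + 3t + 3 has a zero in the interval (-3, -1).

The endpoint values f(-3) = 102 and f(-1) = 4 are both positive. Claim: f(t) > 0 for every t in (-3, -1).
Shift to the endpoint -1: with t = -1 − u (0 < u < 2), one computes f(-1 − u) = u^4 + 4u^3 + 9u^2 + 7u + 4.
The nonzero coefficients here are all positive, so for u > 0 every term is positive (or zero), and the constant term 4 is strictly positive.
So f is strictly positive on (-3, -1); no root exists in the interval.

No.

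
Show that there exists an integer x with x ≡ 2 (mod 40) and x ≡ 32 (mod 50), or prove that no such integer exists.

x = 82

Here gcd(40, 50) = 10, and both 2 and 32 leave remainder 2 mod 10, so the system is consistent.
List candidates x ≡ 2 (mod 40): 2, 42, 82. Modulo 50 these are 2, 42, 32; 82 gives 32 as required.
Check: 82 mod 40 = 2, 82 mod 50 = 32. ✓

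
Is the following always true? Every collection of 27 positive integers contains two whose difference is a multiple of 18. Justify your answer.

Each integer lies in one of the 18 residue classes modulo 18.
Since 27 > 18, two of the 27 integers must share a residue class by the pigeonhole principle; call them a and b.
Then a ≡ b (mod 18), i.e. 18 ∣ (a − b).

Yes.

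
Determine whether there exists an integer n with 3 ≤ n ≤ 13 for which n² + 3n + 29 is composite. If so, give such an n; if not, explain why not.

At n = 10: 10² + 3·10 + 29 = 159 = 3·53, which is composite.

n = 10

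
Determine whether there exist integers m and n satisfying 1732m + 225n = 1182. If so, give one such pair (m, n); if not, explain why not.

m = 201, n = -1542

1732 and 225 are coprime, so 1732m + 225n ranges over all of ℤ.
Run the Euclidean algorithm on 1732 and 225: 1732 = 7·225 + 157, 225 = 1·157 + 68, 157 = 2·68 + 21, 68 = 3·21 + 5, 21 = 4·5 + 1, 5 = 5·1 + 0.
Working back up the chain: 1 = 21 − 4·5 = 21 − 4·(68 − 3·21) = −4·68 + 13·21 = −4·68 + 13·(157 − 2·68) = 13·157 − 30·68 = 13·157 − 30·(225 − 1·157) = −30·225 + 43·157 = −30·225 + 43·(1732 − 7·225) = 43·1732 − 331·225. So 1732·43 + 225·(-331) = 1.
Times 1182: 1732·50826 + 225·(-391242) = 1182, so (50826, -391242) solves it.
The general solution is m = 50826 + 225k, n = -391242 − 1732k; taking k = -225 gives the smaller pair m = 201, n = -1542.
Check: 1732·201 + 225·(-1542) = 348132 − 346950 = 1182. ✓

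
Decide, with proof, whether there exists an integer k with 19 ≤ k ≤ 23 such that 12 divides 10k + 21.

No, no such integer k in that range exists.

For k = 19, 20, …, 23 the values of 10k + 21 modulo 12 are 7, 5, 3, 1, 11 respectively.
None is 0, so 12 never divides 10k + 21 on this range.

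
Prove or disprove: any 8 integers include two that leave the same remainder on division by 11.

No; for instance {50, 51, 52, 53, 54, 55, 56, 57} is a counterexample.

Try 8 consecutive integers, 50, 51, …, 57. Their remainders mod 11 are 6, 7, 8, 9, 10, 0, 1, 2 — pairwise different, as any 8 ≤ 11 consecutive integers have distinct residues.
Hence this collection has no pair with equal remainders mod 11, disproving the claim.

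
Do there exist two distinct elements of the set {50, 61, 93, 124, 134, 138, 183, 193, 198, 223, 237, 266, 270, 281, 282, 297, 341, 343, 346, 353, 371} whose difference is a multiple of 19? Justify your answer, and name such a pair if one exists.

Yes: 50 and 183.

Reduce each element mod 19: 50↦12, 61↦4, 93↦17, 124↦10, 134↦1, 138↦5, 183↦12, 193↦3, 198↦8, 223↦14, 237↦9, 266↦0, 270↦4, 281↦15, 282↦16, 297↦12, 341↦18, 343↦1, 346↦4, 353↦11, 371↦10. The residue 12 repeats (at 50 and 183), and 183 − 50 = 133 = 7·19.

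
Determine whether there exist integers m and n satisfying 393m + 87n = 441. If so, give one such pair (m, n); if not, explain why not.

gcd(393, 87) = 3, and 3 divides 441, so integer solutions exist.
Dividing through by 3 reduces the equation to 131m + 29n = 147.
Euclidean algorithm: 131 = 4·29 + 15, 29 = 1·15 + 14, 15 = 1·14 + 1, 14 = 14·1 + 0.
Back-substituting, 1 = 15 − 1·14 = 15 − (29 − 1·15) = −29 + 2·15 = −29 + 2·(131 − 4·29) = 2·131 − 9·29; that is, 131·2 + 29·(-9) = 1.
Times 147: 131·294 + 29·(-1323) = 147, so (294, -1323) solves it.
Subtracting 10·29 from m and adding 10·131 to n gives the tidier solution (4, -13).
Indeed 393·4 + 87·(-13) = 1572 − 1131 = 441.

m = 4, n = -13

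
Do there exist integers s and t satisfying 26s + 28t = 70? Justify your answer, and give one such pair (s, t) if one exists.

s = 7, t = -4

gcd(26, 28) = 2, and 2 divides 70, so integer solutions exist.
Dividing through by 2 reduces the equation to 13s + 14t = 35.
Dividing repeatedly: 14 = 1·13 + 1, 13 = 13·1 + 0.
Working back up the chain: 1 = 14 − 1·13. So 13·(-1) + 14·1 = 1.
Scaling by 35 gives the particular solution (s, t) = (-35, 35).
Shifting by a multiple of (14, −13) keeps it a solution: s = -35 + 3·14 = 7, t = 35 − 3·13 = -4.
Indeed 26·7 + 28·(-4) = 182 − 112 = 70.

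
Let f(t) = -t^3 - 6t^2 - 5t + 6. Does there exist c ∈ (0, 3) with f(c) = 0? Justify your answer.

f(0) = 6 and f(3) = -90, which have opposite signs.
f is continuous everywhere (it is a polynomial), in particular on [0, 3].
By the Intermediate Value Theorem, f takes the value 0 somewhere in the open interval.

Such a root exists.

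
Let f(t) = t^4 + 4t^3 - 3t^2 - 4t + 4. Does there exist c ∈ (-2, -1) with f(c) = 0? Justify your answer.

f(-2) = -16 and f(-1) = 2, which have opposite signs.
As a polynomial, f is continuous on every closed interval.
So by the Intermediate Value Theorem there is a c strictly between -2 and -1 with f(c) = 0.

Yes, such a c exists.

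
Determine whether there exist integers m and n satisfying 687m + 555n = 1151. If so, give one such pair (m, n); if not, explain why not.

There are no such integers.

Both 687 and 555 are divisible by gcd(687, 555) = 3, hence so is any combination 687m + 555n.
But 1151 = 3·383 + 2, so 3 ∤ 1151.
So the equation is unsolvable over ℤ.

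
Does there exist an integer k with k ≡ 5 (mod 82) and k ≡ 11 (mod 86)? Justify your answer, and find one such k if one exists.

k = 1645

Here gcd(82, 86) = 2, and both 5 and 11 leave remainder 1 mod 2, so the system is consistent.
Put k = 5 + 82t, so we need 82t ≡ 6 (mod 86), equivalently (divide by 2) 41t ≡ 3 (mod 43).
Invert 41 mod 43 by the Euclidean algorithm: 43 = 1·41 + 2, 41 = 20·2 + 1, 2 = 2·1 + 0; back-substituting, 1 = 41 − 20·2 = 41 − 20·(43 − 1·41) = −20·43 + 21·41. Hence 41·21 ≡ 1, so 41⁻¹ ≡ 21 (mod 43).
Multiplying by 21: t ≡ 21·3 = 63 ≡ 20 (mod 43).
Then k = 5 + 82·20 = 1645.
Check: 1645 mod 82 = 5, 1645 mod 86 = 11. ✓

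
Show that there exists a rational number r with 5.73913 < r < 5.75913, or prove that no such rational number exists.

r = 23/4

Scale by 4: the interval becomes (22.95652, 23.03652), which contains the integer 23.
Hence 23/4 is a rational number with 5.73913 < 23/4 < 5.75913.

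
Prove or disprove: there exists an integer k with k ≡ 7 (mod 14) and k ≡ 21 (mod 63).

k = 21

gcd(14, 63) = 7. A simultaneous solution exists iff 7 ≡ 21 (mod 7); here 7 mod 7 = 0 = 21 mod 7, so it does.
List candidates k ≡ 7 (mod 14): 7, 21. Modulo 63 these are 7, 21; 21 gives 21 as required.
Verify: 21 = 1·14 + 7 and 21 = 0·63 + 21. ✓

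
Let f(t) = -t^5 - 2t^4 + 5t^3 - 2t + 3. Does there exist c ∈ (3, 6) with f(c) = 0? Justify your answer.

No.

f(3) = -273 and f(6) = -9297, both negative, so a sign-change argument is unavailable; we show f keeps this sign on the whole interval.
Shift to the endpoint 3: with t = 3 + u (0 < u < 3), one computes f(3 + u) = -u^5 - 17u^4 - 109u^3 - 333u^2 - 488u - 273.
All 6 nonzero coefficients of this polynomial in u are negative; hence for u > 0 the value is a sum of negative terms (the constant -273 among them).
Therefore f(t) < 0 throughout (3, 6), and f has no zero there.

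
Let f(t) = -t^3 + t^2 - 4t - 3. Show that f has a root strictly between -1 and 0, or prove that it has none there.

Such a root exists.

f(-1) = 3 and f(0) = -3, which have opposite signs.
As a polynomial, f is continuous on every closed interval.
By the Intermediate Value Theorem f must vanish at some point of (-1, 0).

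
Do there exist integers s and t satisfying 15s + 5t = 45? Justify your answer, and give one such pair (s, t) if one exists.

gcd(15, 5) = 5, and 5 divides 45, so integer solutions exist.
Dividing through by 5 reduces the equation to 3s + 1t = 9.
With a unit coefficient on t, (s, t) = (0, 9) is an immediate solution.
Indeed 15·0 + 5·9 = 0 + 45 = 45.

s = 0, t = 9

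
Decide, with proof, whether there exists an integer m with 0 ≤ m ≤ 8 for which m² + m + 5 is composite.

m = 8

At m = 8: 8² + 8 + 5 = 77 = 7·11, which is composite.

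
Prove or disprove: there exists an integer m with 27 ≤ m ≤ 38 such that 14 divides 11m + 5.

At m = 27, 11·27 + 5 = 302 ≡ 8 (mod 14), and each step in m adds 11, giving residues 8, 5, 2, 13, 10, 7, 4, 1, 12, 9, 6, 3 for m = 27, 28, …, 38.
None is 0, so 14 never divides 11m + 5 on this range.

No such integer m in that range exists.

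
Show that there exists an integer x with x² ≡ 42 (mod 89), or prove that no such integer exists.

x = 24 works: 24² = 576, and 576 − 42 = 534 = 6·89.

x = 24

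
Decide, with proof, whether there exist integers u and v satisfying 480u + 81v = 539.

There are no such integers.

Both 480 and 81 are divisible by gcd(480, 81) = 3, hence so is any combination 480u + 81v.
But 539 is not a multiple of 3 (it leaves remainder 2).
Hence no integers u, v satisfy the equation.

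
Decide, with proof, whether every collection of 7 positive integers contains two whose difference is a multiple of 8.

No; for instance {39, 40, 41, 42, 43, 44, 45} is a counterexample.

Take the 7 consecutive integers 39, 40, …, 45: their residues mod 8 are all distinct because 7 ≤ 8.
Any two of them differ by at most 6 < 8 and by at least 1, so no difference is a multiple of 8.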